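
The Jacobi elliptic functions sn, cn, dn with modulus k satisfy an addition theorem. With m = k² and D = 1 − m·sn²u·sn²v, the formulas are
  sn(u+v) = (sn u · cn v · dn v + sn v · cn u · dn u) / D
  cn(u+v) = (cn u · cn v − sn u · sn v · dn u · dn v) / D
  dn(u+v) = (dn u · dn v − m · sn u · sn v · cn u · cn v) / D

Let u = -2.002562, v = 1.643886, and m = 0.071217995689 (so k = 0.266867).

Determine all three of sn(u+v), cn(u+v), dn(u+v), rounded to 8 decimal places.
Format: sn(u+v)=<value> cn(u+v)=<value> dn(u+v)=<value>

sn u = -0.9253863839995751, cn u = -0.379025118307733, dn u = 0.969026926582719
sn v = 0.9991033417229805, cn v = -0.04233807456620095, dn v = 0.9637995971479892
m = k² = 0.071217995689
D = 1 − m·sn²u·sn²v = 0.9391225040751082
sn(u+v) = (sn u·cn v·dn v + sn v·cn u·dn u)/D = -0.3291954365358139/0.9391225040751082 = -0.3505351379690565
cn(u+v) = (cn u·cn v − sn u·sn v·dn u·dn v)/D = 0.8795347873872281/0.9391225040751082 = 0.9365495806677907
dn(u+v) = (dn u·dn v − m·sn u·sn v·cn u·cn v)/D = 0.9350043900597482/0.9391225040751082 = 0.9956149341566298

sn(u+v)=-0.35053514 cn(u+v)=0.93654958 dn(u+v)=0.99561493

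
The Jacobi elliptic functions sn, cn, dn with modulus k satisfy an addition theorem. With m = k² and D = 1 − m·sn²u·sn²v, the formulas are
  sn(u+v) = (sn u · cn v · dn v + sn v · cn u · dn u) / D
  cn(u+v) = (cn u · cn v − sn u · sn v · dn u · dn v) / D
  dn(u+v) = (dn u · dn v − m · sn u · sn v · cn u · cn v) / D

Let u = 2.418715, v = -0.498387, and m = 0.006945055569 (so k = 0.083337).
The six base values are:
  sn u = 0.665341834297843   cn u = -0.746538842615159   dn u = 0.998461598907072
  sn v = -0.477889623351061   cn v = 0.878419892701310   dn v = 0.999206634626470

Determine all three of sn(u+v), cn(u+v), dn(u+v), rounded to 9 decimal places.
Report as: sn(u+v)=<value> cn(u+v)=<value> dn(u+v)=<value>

m = k² = 0.006945055569
D = 1 − m·sn²u·sn²v = 0.9992978650546191
sn(u+v) = (sn u·cn v·dn v + sn v·cn u·dn u)/D = 0.9402001421649114/0.9992978650546191 = 0.9408607533785959
cn(u+v) = (cn u·cn v − sn u·sn v·dn u·dn v)/D = -0.3385556317295581/0.9992978650546191 = -0.3387935104925432
dn(u+v) = (dn u·dn v − m·sn u·sn v·cn u·cn v)/D = 0.9962213401281137/0.9992978650546191 = 0.996921313420061

sn(u+v)=0.940860753 cn(u+v)=-0.338793510 dn(u+v)=0.996921313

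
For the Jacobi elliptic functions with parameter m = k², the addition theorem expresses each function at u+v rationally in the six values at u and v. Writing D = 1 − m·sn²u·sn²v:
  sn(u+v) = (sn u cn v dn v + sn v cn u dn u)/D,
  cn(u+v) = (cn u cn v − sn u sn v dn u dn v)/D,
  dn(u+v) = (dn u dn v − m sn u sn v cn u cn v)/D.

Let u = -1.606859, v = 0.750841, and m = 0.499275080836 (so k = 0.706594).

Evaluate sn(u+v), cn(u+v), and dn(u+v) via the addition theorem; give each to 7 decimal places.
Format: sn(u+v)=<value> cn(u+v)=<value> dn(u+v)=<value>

sn(u+v)=-0.7252042 cn(u+v)=0.6885339 dn(u+v)=0.8587320

sn u = -0.9846604320249273, cn u = 0.1744816139439441, dn u = 0.7182790311904116
sn v = 0.6591084047446432, cn v = 0.7520479444789219, dn v = 0.8849310581056978
m = k² = 0.499275080836
D = 1 − m·sn²u·sn²v = 0.7897061544593213
sn(u+v) = (sn u·cn v·dn v + sn v·cn u·dn u)/D = -0.5726981990710856/0.7897061544593213 = -0.72520417352349
cn(u+v) = (cn u·cn v − sn u·sn v·dn u·dn v)/D = 0.5437394441933238/0.7897061544593213 = 0.6885338820305881
dn(u+v) = (dn u·dn v − m·sn u·sn v·cn u·cn v)/D = 0.6781459710919021/0.7897061544593213 = 0.8587320324940359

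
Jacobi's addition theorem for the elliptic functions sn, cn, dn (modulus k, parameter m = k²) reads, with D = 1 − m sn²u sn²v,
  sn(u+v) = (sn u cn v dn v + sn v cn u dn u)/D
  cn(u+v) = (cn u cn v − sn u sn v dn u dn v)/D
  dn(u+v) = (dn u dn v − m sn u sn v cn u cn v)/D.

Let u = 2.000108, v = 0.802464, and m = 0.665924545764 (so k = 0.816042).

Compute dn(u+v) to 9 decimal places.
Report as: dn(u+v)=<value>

dn(u+v)=0.688729787

sn u = 0.9998701831657346, cn u = 0.01611262908777848, dn u = 0.5781421446723527
sn v = 0.6835509198457954, cn v = 0.7299028291341026, dn v = 0.8299711902246374
m = k² = 0.665924545764
D = 1 − m·sn²u·sn²v = 0.6889329558101543
dn(u+v) = (dn u·dn v − m·sn u·sn v·cn u·cn v)/D = 0.474488647767047/0.6889329558101543 = 0.6887297867890056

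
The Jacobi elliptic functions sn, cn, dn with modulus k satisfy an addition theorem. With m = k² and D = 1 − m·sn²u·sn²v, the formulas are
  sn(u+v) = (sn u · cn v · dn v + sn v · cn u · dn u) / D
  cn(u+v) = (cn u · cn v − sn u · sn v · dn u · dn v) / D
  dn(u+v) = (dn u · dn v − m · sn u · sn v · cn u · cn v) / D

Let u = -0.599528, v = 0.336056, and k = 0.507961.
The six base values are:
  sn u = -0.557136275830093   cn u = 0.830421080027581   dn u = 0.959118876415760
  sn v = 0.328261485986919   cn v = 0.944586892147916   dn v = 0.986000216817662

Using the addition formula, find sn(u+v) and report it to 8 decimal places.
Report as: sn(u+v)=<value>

m = k² = 0.258024377521
D = 1 − m·sn²u·sn²v = 0.9913697480433351
sn(u+v) = (sn u·cn v·dn v + sn v·cn u·dn u)/D = -0.2574447893612172/0.9913697480433351 = -0.2596859444917858

sn(u+v)=-0.25968594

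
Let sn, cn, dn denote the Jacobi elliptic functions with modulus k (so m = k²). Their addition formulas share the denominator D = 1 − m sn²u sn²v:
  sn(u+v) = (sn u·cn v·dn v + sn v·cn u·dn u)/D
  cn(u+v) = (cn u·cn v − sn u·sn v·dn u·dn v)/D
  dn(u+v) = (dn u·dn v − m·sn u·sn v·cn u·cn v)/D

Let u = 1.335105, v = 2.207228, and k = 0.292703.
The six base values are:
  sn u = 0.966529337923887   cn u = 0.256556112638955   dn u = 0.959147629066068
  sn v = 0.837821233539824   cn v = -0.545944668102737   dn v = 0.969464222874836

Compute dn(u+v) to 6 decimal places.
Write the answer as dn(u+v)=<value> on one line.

m = k² = 0.085675046209
D = 1 − m·sn²u·sn²v = 0.9438192988304245
dn(u+v) = (dn u·dn v − m·sn u·sn v·cn u·cn v)/D = 0.9395767481238735/0.9438192988304245 = 0.995504912103611

dn(u+v)=0.995505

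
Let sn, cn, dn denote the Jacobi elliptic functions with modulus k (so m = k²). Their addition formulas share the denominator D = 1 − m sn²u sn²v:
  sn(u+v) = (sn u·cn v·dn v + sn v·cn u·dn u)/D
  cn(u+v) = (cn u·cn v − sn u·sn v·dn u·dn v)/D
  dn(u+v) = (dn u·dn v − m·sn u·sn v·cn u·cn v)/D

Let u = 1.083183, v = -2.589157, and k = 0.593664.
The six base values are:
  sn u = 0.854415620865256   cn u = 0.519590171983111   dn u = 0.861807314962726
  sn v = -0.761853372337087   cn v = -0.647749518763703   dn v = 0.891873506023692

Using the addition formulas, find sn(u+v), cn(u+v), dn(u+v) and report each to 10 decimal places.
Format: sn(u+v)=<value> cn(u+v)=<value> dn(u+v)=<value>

m = k² = 0.352436944896
D = 1 − m·sn²u·sn²v = 0.8506646665641304
sn(u+v) = (sn u·cn v·dn v + sn v·cn u·dn u)/D = -0.8347527299832656/0.8506646665641304 = -0.9812947014184405
cn(u+v) = (cn u·cn v − sn u·sn v·dn u·dn v)/D = 0.1637628001902401/0.8506646665641304 = 0.1925115813869228
dn(u+v) = (dn u·dn v − m·sn u·sn v·cn u·cn v)/D = 0.691410182254901/0.8506646665641304 = 0.8127881754481882

sn(u+v)=-0.9812947014 cn(u+v)=0.1925115814 dn(u+v)=0.8127881754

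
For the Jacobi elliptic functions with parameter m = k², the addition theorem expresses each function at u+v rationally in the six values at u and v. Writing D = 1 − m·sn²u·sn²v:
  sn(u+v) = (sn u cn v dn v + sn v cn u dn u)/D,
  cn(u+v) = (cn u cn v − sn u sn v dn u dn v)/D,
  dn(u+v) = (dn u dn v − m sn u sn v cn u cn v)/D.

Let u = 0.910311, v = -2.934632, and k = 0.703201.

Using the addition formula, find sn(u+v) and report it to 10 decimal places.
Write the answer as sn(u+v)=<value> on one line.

sn u = 0.756593923342209, cn u = 0.6538850320672921, dn u = 0.8467207263759229
sn v = -0.6681940160074919, cn v = -0.7439870677449841, dn v = 0.8827331227865631
m = k² = 0.494491646401
D = 1 − m·sn²u·sn²v = 0.8736166621495487
sn(u+v) = (sn u·cn v·dn v + sn v·cn u·dn u)/D = -0.8668379960444155/0.8736166621495487 = -0.99224068587651

sn(u+v)=-0.9922406859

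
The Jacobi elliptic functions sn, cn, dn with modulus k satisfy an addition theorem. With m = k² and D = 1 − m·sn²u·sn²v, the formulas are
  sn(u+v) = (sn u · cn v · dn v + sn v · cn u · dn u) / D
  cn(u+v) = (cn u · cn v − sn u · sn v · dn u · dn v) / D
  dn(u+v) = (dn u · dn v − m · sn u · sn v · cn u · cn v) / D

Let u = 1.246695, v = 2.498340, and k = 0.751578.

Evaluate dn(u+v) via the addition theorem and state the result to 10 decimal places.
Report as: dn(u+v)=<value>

dn(u+v)=0.9981239992

sn u = 0.8971065441020242, cn u = 0.4418142692685727, dn u = 0.7385072435793928
sn v = 0.921808078532606, cn v = -0.3876465740233297, dn v = 0.7211195273304275
m = k² = 0.564869490084
D = 1 − m·sn²u·sn²v = 0.6137066896428547
dn(u+v) = (dn u·dn v − m·sn u·sn v·cn u·cn v)/D = 0.6125553754156671/0.6137066896428547 = 0.9981239992220753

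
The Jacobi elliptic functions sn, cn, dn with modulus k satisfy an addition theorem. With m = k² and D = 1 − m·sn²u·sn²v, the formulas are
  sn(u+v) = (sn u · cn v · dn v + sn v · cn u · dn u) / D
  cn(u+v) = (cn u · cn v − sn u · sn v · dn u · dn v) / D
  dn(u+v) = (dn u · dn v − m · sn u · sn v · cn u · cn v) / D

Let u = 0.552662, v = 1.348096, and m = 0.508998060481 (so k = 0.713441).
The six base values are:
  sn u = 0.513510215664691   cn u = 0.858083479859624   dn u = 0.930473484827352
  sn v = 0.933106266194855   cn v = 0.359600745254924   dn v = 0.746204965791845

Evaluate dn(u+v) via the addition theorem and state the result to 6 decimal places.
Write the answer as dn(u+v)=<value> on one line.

dn(u+v)=0.700986

m = k² = 0.508998060481
D = 1 − m·sn²u·sn²v = 0.8831371388692476
dn(u+v) = (dn u·dn v − m·sn u·sn v·cn u·cn v)/D = 0.6190670140621052/0.8831371388692476 = 0.7009862758741491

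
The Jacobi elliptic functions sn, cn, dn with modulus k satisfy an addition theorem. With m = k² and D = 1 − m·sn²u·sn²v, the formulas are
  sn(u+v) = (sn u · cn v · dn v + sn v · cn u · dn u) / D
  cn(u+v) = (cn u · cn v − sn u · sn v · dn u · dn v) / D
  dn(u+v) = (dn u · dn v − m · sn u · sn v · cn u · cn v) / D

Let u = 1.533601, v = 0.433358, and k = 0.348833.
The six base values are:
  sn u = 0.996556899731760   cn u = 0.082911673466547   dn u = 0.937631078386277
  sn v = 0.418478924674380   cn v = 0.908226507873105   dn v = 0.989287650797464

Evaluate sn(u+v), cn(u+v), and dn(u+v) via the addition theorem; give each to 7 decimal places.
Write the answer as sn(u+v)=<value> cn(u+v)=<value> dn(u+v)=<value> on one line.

m = k² = 0.121684461889
D = 1 − m·sn²u·sn²v = 0.9788365479399351
sn(u+v) = (sn u·cn v·dn v + sn v·cn u·dn u)/D = 0.927936438887051/0.9788365479399351 = 0.9479993782822998
cn(u+v) = (cn u·cn v − sn u·sn v·dn u·dn v)/D = -0.3115364392307697/0.9788365479399351 = -0.3182721771948862
dn(u+v) = (dn u·dn v − m·sn u·sn v·cn u·cn v)/D = 0.9237654629341924/0.9788365479399351 = 0.9437382215430701

sn(u+v)=0.9479994 cn(u+v)=-0.3182722 dn(u+v)=0.9437382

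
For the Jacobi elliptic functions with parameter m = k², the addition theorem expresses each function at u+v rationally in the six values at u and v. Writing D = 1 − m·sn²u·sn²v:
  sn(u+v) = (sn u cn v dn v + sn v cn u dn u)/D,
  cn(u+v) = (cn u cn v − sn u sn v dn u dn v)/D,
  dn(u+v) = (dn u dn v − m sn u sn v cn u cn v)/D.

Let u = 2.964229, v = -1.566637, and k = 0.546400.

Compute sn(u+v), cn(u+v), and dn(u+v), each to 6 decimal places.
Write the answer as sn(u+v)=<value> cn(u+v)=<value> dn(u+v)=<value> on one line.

sn(u+v)=0.964964 cn(u+v)=0.262383 dn(u+v)=0.849706

sn u = 0.4414142670102138, cn u = -0.8973034296601321, dn u = 0.9704782244971145
sn v = -0.9924756801717015, cn v = 0.122441922019047, dn v = 0.8401922120690712
m = k² = 0.29855296
D = 1 − m·sn²u·sn²v = 0.9427001004953016
sn(u+v) = (sn u·cn v·dn v + sn v·cn u·dn u)/D = 0.9096715424850763/0.9427001004953016 = 0.9649638755815642
cn(u+v) = (cn u·cn v − sn u·sn v·dn u·dn v)/D = 0.2473482651377885/0.9427001004953016 = 0.2623827715811528
dn(u+v) = (dn u·dn v − m·sn u·sn v·cn u·cn v)/D = 0.8010182356612712/0.9427001004953016 = 0.8497063225520081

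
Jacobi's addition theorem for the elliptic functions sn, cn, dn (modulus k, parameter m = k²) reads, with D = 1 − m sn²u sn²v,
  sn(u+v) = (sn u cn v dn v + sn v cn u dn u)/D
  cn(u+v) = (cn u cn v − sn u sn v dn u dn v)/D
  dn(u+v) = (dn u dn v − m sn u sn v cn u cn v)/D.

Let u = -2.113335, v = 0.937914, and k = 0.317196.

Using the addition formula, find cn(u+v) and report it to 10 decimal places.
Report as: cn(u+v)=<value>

sn u = -0.8885233493634626, cn u = -0.4588314043697686, dn u = 0.9594625785355221
sn v = 0.799424062400793, cn v = 0.6007671499463107, dn v = 0.9673159609217973
m = k² = 0.100613302416
D = 1 − m·sn²u·sn²v = 0.949236971198153
cn(u+v) = (cn u·cn v − sn u·sn v·dn u·dn v)/D = 0.3835875030089318/0.949236971198153 = 0.4041008880266822

cn(u+v)=0.4041008880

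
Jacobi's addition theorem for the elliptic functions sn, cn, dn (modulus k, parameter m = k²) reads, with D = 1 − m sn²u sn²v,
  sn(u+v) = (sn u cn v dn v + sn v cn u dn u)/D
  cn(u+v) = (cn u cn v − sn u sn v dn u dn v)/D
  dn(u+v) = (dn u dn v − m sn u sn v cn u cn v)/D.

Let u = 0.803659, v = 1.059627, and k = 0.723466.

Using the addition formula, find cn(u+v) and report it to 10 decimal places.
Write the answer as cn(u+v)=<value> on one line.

sn u = 0.6919770104563162, cn u = 0.7219195363750307, dn u = 0.8656660865879035
sn v = 0.8290027453190419, cn v = 0.5592445335034504, dn v = 0.8001834664300418
m = k² = 0.523403053156
D = 1 − m·sn²u·sn²v = 0.827760989647363
cn(u+v) = (cn u·cn v − sn u·sn v·dn u·dn v)/D = 0.00636638360761305/0.827760989647363 = 0.007691089199945521

cn(u+v)=0.0076910892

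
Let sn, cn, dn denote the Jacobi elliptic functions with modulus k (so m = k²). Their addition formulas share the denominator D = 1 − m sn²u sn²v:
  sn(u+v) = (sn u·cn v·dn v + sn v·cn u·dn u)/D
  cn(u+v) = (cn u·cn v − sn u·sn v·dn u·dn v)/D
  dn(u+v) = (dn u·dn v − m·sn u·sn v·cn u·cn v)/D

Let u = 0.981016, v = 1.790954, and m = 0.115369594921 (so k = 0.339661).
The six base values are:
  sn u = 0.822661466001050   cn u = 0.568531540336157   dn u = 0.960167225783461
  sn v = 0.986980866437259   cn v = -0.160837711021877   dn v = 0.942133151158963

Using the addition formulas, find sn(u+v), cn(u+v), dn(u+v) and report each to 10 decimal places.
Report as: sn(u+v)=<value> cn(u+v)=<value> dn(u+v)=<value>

sn(u+v)=0.4482105499 cn(u+v)=-0.8939280189 dn(u+v)=0.9883436097

m = k² = 0.115369594921
D = 1 − m·sn²u·sn²v = 0.9239409064809771
sn(u+v) = (sn u·cn v·dn v + sn v·cn u·dn u)/D = 0.4141200617718015/0.9239409064809771 = 0.4482105499030936
cn(u+v) = (cn u·cn v − sn u·sn v·dn u·dn v)/D = -0.8259366641014364/0.9239409064809771 = -0.8939280188894218
dn(u+v) = (dn u·dn v − m·sn u·sn v·cn u·cn v)/D = 0.9131710907004289/0.9239409064809771 = 0.988343609742784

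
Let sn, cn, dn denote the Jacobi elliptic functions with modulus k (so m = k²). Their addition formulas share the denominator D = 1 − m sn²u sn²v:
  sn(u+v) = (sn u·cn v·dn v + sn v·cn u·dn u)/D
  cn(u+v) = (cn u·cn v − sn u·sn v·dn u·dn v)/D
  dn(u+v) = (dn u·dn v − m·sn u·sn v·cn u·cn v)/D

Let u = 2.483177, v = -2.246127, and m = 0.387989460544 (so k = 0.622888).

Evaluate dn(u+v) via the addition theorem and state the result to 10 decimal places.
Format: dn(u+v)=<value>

dn(u+v)=0.9893197734

sn u = 0.8386985465890704, cn u = -0.5445959492590639, dn u = 0.8526912077759794
sn v = -0.9292578818259012, cn v = -0.3694317109621743, dn v = 0.8154527939680327
m = k² = 0.387989460544
D = 1 − m·sn²u·sn²v = 0.7643300465171064
dn(u+v) = (dn u·dn v − m·sn u·sn v·cn u·cn v)/D = 0.7561668284576382/0.7643300465171064 = 0.9893197734451677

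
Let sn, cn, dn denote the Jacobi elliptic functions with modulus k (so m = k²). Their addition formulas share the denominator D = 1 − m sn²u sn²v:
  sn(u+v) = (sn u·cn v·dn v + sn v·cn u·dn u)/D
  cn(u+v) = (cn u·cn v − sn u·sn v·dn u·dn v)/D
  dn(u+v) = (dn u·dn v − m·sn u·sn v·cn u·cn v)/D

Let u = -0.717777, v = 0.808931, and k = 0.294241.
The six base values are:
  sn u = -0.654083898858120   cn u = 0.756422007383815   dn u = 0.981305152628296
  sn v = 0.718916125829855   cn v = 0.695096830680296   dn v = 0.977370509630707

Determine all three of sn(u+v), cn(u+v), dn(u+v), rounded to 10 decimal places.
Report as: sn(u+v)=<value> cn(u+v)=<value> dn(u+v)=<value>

sn(u+v)=0.0910169533 cn(u+v)=0.9958493431 dn(u+v)=0.9996413269

m = k² = 0.086577766081
D = 1 − m·sn²u·sn²v = 0.9808561296956715
sn(u+v) = (sn u·cn v·dn v + sn v·cn u·dn u)/D = 0.08927453658129761/0.9808561296956715 = 0.09101695333136845
cn(u+v) = (cn u·cn v − sn u·sn v·dn u·dn v)/D = 0.9767849324594265/0.9808561296956715 = 0.9958493431268986
dn(u+v) = (dn u·dn v − m·sn u·sn v·cn u·cn v)/D = 0.9805043229435922/0.9808561296956715 = 0.9996413268557658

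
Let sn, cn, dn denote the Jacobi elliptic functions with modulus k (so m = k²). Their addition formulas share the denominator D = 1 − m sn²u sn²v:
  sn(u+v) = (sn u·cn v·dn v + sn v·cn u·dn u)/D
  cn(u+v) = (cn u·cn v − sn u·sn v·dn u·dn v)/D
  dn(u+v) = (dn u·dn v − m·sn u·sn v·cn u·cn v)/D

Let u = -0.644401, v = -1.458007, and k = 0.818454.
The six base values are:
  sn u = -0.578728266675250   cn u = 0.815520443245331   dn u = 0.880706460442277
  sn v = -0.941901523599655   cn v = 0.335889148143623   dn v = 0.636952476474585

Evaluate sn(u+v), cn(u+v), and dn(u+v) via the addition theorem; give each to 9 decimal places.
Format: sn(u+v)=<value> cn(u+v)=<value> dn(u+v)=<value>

sn(u+v)=-0.999208459 cn(u+v)=-0.039780088 dn(u+v)=0.575493774

m = k² = 0.669866950116
D = 1 − m·sn²u·sn²v = 0.8009560690973162
sn(u+v) = (sn u·cn v·dn v + sn v·cn u·dn u)/D = -0.8003220795622013/0.8009560690973162 = -0.9992084590409192
cn(u+v) = (cn u·cn v − sn u·sn v·dn u·dn v)/D = -0.03186210270930533/0.8009560690973162 = -0.03978008774590368
dn(u+v) = (dn u·dn v − m·sn u·sn v·cn u·cn v)/D = 0.4609452313825696/0.8009560690973162 = 0.5754937744613865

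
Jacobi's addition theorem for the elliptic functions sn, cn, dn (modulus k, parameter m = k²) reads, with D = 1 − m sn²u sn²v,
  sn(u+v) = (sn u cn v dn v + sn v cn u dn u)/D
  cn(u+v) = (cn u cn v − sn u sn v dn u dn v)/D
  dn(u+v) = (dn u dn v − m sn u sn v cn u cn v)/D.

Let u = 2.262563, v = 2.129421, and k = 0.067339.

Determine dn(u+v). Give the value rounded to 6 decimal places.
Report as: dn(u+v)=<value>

dn(u+v)=0.997962

sn u = 0.7721106649164875, cn u = -0.6354880967588768, dn u = 0.9986474409452391
sn v = 0.8495325003986257, cn v = -0.5275362838388076, dn v = 0.9983623575720646
m = k² = 0.004534540921
D = 1 − m·sn²u·sn²v = 0.9980490217649657
dn(u+v) = (dn u·dn v − m·sn u·sn v·cn u·cn v)/D = 0.9960148815781579/0.9980490217649657 = 0.9979618834922451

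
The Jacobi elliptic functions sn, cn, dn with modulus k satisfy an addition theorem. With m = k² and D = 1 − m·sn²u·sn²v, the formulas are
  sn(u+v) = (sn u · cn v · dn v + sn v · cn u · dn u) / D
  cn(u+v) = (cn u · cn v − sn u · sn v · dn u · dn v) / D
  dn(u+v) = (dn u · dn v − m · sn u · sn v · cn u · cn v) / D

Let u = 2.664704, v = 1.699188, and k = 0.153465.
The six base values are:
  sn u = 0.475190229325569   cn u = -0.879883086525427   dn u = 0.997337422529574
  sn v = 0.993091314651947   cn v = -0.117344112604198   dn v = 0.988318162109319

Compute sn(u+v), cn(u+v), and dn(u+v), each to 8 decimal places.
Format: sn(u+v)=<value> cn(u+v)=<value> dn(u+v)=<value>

m = k² = 0.023551506225
D = 1 − m·sn²u·sn²v = 0.9947551622311025
sn(u+v) = (sn u·cn v·dn v + sn v·cn u·dn u)/D = -0.9265870670600008/0.9947551622311025 = -0.931472489151793
cn(u+v) = (cn u·cn v − sn u·sn v·dn u·dn v)/D = -0.3619036335028604/0.9947551622311025 = -0.3638117672002416
dn(u+v) = (dn u·dn v − m·sn u·sn v·cn u·cn v)/D = 0.984539164779152/0.9947551622311025 = 0.989730138792105

sn(u+v)=-0.93147249 cn(u+v)=-0.36381177 dn(u+v)=0.98973014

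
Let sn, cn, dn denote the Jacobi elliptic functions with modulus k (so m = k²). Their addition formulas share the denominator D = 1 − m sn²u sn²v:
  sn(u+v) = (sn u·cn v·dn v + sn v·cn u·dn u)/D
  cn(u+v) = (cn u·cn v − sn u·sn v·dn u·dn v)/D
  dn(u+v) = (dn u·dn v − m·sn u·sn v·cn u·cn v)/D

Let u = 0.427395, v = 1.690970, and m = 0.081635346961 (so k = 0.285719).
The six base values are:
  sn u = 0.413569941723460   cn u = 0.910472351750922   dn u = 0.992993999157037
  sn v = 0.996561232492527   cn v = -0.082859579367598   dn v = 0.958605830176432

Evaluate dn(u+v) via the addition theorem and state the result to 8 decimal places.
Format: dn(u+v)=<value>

m = k² = 0.081635346961
D = 1 − m·sn²u·sn²v = 0.9861329477036483
dn(u+v) = (dn u·dn v − m·sn u·sn v·cn u·cn v)/D = 0.9544281236829542/0.9861329477036483 = 0.9678493411111318

dn(u+v)=0.96784934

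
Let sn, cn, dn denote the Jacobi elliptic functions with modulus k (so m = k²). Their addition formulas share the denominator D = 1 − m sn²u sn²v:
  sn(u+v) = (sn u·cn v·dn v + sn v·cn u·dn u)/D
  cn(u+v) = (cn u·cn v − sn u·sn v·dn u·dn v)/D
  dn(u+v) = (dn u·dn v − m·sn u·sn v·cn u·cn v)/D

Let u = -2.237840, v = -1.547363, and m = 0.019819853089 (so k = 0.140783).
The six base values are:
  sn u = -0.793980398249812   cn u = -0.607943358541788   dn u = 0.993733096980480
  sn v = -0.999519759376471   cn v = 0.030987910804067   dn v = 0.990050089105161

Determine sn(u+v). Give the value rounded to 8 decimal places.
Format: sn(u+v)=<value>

sn(u+v)=0.58680918

m = k² = 0.019819853089
D = 1 − m·sn²u·sn²v = 0.9875174659164331
sn(u+v) = (sn u·cn v·dn v + sn v·cn u·dn u)/D = 0.5794843188486755/0.9875174659164331 = 0.5868091844946804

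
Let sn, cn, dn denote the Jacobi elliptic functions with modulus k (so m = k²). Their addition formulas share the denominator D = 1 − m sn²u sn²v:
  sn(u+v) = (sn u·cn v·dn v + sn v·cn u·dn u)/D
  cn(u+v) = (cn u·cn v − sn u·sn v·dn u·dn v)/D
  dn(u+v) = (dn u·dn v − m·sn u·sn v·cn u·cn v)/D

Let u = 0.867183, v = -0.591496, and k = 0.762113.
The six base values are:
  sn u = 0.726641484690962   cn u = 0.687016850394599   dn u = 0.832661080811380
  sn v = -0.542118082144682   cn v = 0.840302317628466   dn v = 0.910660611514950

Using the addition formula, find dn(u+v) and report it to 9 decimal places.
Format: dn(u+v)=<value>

dn(u+v)=0.978553902

m = k² = 0.580816224769
D = 1 − m·sn²u·sn²v = 0.9098705121565282
dn(u+v) = (dn u·dn v − m·sn u·sn v·cn u·cn v)/D = 0.8903573398397431/0.9098705121565282 = 0.9785539018397948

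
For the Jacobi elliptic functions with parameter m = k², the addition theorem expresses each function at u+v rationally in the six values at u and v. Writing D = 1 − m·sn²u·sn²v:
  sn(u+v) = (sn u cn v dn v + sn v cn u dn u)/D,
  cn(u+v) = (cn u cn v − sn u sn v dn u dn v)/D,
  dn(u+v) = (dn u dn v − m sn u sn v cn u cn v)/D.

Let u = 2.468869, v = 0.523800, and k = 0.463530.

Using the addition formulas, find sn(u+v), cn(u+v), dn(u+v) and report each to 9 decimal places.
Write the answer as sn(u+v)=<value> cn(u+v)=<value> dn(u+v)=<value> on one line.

sn u = 0.7483765104202916, cn u = -0.663274150446968, dn u = 0.937903984445146
sn v = 0.4959598891701474, cn v = 0.8683454314582044, dn v = 0.973216078875377
m = k² = 0.2148600609
D = 1 − m·sn²u·sn²v = 0.9704001780691269
sn(u+v) = (sn u·cn v·dn v + sn v·cn u·dn u)/D = 0.3239133788783277/0.9704001780691269 = 0.3337936103050195
cn(u+v) = (cn u·cn v − sn u·sn v·dn u·dn v)/D = -0.9147440235280131/0.9704001780691269 = -0.9426461826791327
dn(u+v) = (dn u·dn v − m·sn u·sn v·cn u·cn v)/D = 0.9587144592793177/0.9704001780691269 = 0.9879578352787804

sn(u+v)=0.333793610 cn(u+v)=-0.942646183 dn(u+v)=0.987957835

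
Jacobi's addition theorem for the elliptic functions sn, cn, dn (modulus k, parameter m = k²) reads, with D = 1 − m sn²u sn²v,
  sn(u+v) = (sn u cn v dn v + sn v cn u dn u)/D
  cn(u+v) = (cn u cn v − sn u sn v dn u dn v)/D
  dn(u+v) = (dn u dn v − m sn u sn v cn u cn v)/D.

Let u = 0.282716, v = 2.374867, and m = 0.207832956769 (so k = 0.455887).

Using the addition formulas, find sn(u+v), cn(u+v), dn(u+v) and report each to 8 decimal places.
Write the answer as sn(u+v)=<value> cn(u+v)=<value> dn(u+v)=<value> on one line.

sn u = 0.2782256071831615, cn u = 0.9605157528679897, dn u = 0.9919232617116309
sn v = 0.800100558816405, cn v = -0.599865898165312, dn v = 0.9311033597127599
m = k² = 0.207832956769
D = 1 − m·sn²u·sn²v = 0.9897009358936259
sn(u+v) = (sn u·cn v·dn v + sn v·cn u·dn u)/D = 0.60690280444481/0.9897009358936259 = 0.613218379850093
cn(u+v) = (cn u·cn v − sn u·sn v·dn u·dn v)/D = -0.7817780557586301/0.9897009358936259 = -0.7899134247587055
dn(u+v) = (dn u·dn v − m·sn u·sn v·cn u·cn v)/D = 0.9502402952887461/0.9897009358936259 = 0.9601287225526873

sn(u+v)=0.61321838 cn(u+v)=-0.78991342 dn(u+v)=0.96012872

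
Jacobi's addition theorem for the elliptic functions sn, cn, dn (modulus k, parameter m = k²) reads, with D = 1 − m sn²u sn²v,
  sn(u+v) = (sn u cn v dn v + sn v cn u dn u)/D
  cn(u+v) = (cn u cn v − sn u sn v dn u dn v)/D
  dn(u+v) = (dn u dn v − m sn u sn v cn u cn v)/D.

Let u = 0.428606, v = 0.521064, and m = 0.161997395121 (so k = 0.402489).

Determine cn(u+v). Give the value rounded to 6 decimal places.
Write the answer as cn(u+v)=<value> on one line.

cn(u+v)=0.597496

sn u = 0.4137410384150393, cn u = 0.9103946139621241, dn u = 0.9860370272534084
sn v = 0.4946678615691174, cn v = 0.8690821058626374, dn v = 0.9799795089156706
m = k² = 0.161997395121
D = 1 − m·sn²u·sn²v = 0.993214331768653
cn(u+v) = (cn u·cn v − sn u·sn v·dn u·dn v)/D = 0.5934412655822031/0.993214331768653 = 0.5974956729887702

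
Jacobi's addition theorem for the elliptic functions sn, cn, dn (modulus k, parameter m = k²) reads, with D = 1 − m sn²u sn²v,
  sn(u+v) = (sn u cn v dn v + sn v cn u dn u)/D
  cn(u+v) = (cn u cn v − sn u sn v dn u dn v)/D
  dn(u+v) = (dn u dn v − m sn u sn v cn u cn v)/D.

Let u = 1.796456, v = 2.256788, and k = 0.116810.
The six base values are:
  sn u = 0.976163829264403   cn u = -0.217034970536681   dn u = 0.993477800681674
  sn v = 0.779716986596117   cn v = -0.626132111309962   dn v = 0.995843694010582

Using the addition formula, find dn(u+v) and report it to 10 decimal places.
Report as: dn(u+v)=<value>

m = k² = 0.0136445761
D = 1 − m·sn²u·sn²v = 0.9920954079395553
dn(u+v) = (dn u·dn v − m·sn u·sn v·cn u·cn v)/D = 0.9879373155982241/0.9920954079395553 = 0.9958087777566

dn(u+v)=0.9958087778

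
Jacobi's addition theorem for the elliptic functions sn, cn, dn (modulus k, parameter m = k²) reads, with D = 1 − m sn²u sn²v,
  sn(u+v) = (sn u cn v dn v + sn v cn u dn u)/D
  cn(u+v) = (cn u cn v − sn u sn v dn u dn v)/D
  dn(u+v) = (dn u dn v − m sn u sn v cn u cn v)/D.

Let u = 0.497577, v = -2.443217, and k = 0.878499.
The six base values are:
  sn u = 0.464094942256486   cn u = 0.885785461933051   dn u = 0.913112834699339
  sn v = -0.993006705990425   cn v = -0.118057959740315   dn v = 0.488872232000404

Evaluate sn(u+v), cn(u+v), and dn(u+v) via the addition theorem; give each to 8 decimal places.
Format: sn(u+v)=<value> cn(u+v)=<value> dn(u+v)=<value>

m = k² = 0.771760493001
D = 1 − m·sn²u·sn²v = 0.836091839378066
sn(u+v) = (sn u·cn v·dn v + sn v·cn u·dn u)/D = -0.8299511029761421/0.836091839378066 = -0.9926554283719696
cn(u+v) = (cn u·cn v − sn u·sn v·dn u·dn v)/D = 0.1011470738246188/0.836091839378066 = 0.1209760328480875
dn(u+v) = (dn u·dn v − m·sn u·sn v·cn u·cn v)/D = 0.4092021523335973/0.836091839378066 = 0.4894224929141585

sn(u+v)=-0.99265543 cn(u+v)=0.12097603 dn(u+v)=0.48942249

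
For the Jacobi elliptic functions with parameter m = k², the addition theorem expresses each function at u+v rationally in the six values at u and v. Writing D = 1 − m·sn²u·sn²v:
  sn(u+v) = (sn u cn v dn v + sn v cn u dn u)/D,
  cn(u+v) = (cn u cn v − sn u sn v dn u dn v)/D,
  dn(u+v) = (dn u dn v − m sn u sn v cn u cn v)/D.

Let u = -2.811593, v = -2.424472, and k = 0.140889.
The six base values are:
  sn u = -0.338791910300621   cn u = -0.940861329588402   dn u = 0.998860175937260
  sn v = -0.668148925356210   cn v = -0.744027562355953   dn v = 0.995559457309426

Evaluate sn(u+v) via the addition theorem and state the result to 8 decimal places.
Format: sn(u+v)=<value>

sn(u+v)=0.87976496

m = k² = 0.019849710321
D = 1 − m·sn²u·sn²v = 0.9989828926680075
sn(u+v) = (sn u·cn v·dn v + sn v·cn u·dn u)/D = 0.8788701416852506/0.9989828926680075 = 0.8797649570735201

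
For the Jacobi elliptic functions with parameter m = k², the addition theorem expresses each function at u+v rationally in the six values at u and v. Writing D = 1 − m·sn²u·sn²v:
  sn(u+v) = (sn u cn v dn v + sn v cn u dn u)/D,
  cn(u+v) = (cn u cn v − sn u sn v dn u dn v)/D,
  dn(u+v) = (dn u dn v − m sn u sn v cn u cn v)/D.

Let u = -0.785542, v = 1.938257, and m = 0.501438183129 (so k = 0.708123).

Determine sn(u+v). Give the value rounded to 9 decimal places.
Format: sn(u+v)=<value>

sn(u+v)=0.869919468

sn u = -0.6816675524634462, cn u = 0.7316620448803497, dn u = 0.8757833022311412
sn v = 0.9982827961802364, cn v = -0.05857865524718491, dn v = 0.707306497469457
m = k² = 0.501438183129
D = 1 − m·sn²u·sn²v = 0.7677959347581663
sn(u+v) = (sn u·cn v·dn v + sn v·cn u·dn u)/D = 0.6679206313467623/0.7677959347581663 = 0.8699194683247941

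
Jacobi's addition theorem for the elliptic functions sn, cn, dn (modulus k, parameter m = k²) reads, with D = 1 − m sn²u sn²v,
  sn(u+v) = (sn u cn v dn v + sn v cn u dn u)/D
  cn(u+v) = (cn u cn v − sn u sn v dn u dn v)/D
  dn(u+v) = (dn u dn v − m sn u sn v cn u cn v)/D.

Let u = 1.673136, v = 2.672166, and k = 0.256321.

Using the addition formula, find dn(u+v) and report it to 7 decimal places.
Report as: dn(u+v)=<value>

sn u = 0.9973351691586259, cn u = -0.07295587953917772, dn u = 0.9667725893903858
sn v = 0.4982195786274176, cn v = -0.8670508932423278, dn v = 0.9918123070774044
m = k² = 0.065700455041
D = 1 − m·sn²u·sn²v = 0.983778454634292
dn(u+v) = (dn u·dn v − m·sn u·sn v·cn u·cn v)/D = 0.9567918803460446/0.983778454634292 = 0.9725684434730995

dn(u+v)=0.9725684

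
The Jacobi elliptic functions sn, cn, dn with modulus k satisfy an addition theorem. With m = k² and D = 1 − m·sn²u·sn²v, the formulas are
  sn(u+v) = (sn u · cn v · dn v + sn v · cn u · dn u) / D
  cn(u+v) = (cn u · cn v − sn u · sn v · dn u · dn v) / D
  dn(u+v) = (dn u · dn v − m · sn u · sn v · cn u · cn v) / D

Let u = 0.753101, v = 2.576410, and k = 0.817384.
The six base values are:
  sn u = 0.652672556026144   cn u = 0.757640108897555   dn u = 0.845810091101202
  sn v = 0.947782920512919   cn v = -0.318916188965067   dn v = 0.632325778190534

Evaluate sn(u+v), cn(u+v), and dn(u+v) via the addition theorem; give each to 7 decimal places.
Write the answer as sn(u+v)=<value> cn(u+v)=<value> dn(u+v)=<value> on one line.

sn(u+v)=0.6391433 cn(u+v)=-0.7690877 dn(u+v)=0.8526849

m = k² = 0.668116603456
D = 1 − m·sn²u·sn²v = 0.7443412128474755
sn(u+v) = (sn u·cn v·dn v + sn v·cn u·dn u)/D = 0.4757406713835127/0.7443412128474755 = 0.6391432627565629
cn(u+v) = (cn u·cn v − sn u·sn v·dn u·dn v)/D = -0.5724636711048268/0.7443412128474755 = -0.7690876995979686
dn(u+v) = (dn u·dn v − m·sn u·sn v·cn u·cn v)/D = 0.6346885487048644/0.7443412128474755 = 0.8526849484483936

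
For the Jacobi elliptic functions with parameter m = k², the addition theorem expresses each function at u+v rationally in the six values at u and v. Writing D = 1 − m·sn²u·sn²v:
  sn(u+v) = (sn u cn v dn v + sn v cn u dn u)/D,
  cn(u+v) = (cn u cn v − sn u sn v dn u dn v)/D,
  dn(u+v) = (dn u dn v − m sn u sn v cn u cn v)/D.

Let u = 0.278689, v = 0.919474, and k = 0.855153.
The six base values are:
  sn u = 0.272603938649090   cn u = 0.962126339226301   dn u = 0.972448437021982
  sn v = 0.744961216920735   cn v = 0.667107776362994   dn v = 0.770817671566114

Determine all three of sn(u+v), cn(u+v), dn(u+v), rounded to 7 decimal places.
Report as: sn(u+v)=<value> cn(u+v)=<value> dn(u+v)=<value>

sn(u+v)=0.8632110 cn(u+v)=0.5048433 dn(u+v)=0.6746066

m = k² = 0.731286653409
D = 1 − m·sn²u·sn²v = 0.9698408409646017
sn(u+v) = (sn u·cn v·dn v + sn v·cn u·dn u)/D = 0.8371772919694483/0.9698408409646017 = 0.8632110101042905
cn(u+v) = (cn u·cn v − sn u·sn v·dn u·dn v)/D = 0.48961764532503/0.9698408409646017 = 0.5048432945327991
dn(u+v) = (dn u·dn v − m·sn u·sn v·cn u·cn v)/D = 0.6542609862512916/0.9698408409646017 = 0.6746065525561544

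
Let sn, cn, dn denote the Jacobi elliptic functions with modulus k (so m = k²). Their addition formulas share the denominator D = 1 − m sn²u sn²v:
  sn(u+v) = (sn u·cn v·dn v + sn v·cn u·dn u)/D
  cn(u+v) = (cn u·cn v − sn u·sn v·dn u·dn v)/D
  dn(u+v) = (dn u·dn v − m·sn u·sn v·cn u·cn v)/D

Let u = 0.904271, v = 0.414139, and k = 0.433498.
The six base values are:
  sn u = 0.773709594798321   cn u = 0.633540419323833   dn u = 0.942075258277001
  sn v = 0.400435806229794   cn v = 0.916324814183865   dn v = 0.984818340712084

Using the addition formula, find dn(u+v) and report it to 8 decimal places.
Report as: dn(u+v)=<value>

dn(u+v)=0.91039561

m = k² = 0.187920516004
D = 1 − m·sn²u·sn²v = 0.9819616848542934
dn(u+v) = (dn u·dn v − m·sn u·sn v·cn u·cn v)/D = 0.893973602988731/0.9819616848542934 = 0.9103956058340317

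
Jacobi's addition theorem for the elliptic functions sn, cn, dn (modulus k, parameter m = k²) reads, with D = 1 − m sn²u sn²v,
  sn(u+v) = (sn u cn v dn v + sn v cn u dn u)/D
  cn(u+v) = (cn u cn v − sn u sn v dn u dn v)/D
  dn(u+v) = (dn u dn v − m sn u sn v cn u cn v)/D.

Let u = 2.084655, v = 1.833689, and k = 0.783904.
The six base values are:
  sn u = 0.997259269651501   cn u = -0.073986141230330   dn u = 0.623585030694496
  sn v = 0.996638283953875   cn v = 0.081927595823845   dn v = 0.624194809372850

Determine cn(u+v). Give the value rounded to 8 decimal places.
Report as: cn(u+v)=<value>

m = k² = 0.614505481216
D = 1 − m·sn²u·sn²v = 0.3929603536939526
cn(u+v) = (cn u·cn v − sn u·sn v·dn u·dn v)/D = -0.3929283249877621/0.3929603536939526 = -0.9999184937974291

cn(u+v)=-0.99991849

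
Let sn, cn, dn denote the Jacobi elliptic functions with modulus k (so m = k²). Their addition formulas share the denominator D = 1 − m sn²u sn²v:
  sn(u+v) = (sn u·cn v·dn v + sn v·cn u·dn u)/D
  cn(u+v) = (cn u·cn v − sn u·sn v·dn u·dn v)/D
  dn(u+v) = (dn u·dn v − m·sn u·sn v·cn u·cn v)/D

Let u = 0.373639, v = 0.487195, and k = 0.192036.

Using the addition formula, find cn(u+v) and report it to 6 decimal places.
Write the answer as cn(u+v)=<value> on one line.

sn u = 0.3647155566138137, cn u = 0.9311189842140885, dn u = 0.9975442878330188
sn v = 0.467550287934263, cn v = 0.8839664746202696, dn v = 0.9959610367556378
m = k² = 0.036877825296
D = 1 − m·sn²u·sn²v = 0.9989276648635495
cn(u+v) = (cn u·cn v − sn u·sn v·dn u·dn v)/D = 0.653660901731205/0.9989276648635495 = 0.6543625977367372

cn(u+v)=0.654363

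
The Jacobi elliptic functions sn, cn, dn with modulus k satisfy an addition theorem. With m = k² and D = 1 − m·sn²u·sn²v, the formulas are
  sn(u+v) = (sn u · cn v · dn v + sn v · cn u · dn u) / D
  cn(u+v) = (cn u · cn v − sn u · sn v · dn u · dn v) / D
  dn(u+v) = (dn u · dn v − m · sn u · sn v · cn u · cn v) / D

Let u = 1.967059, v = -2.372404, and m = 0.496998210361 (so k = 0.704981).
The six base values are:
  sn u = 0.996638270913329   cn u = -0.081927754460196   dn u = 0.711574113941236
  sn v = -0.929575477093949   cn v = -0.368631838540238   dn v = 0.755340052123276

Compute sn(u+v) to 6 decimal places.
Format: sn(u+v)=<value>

sn(u+v)=-0.389442

m = k² = 0.496998210361
D = 1 − m·sn²u·sn²v = 0.5734212067007228
sn(u+v) = (sn u·cn v·dn v + sn v·cn u·dn u)/D = -0.2233142605075499/0.5734212067007228 = -0.3894419283730834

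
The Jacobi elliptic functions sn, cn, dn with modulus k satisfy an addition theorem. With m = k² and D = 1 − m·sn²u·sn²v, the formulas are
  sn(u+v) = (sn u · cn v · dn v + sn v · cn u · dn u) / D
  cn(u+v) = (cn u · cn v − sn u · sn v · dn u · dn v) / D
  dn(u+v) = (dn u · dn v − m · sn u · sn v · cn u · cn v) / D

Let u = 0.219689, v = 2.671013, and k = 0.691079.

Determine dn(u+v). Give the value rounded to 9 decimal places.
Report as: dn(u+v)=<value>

sn u = 0.2171111591481432, cn u = 0.9761468867815692, dn u = 0.9886797810697713
sn v = 0.8048262885700811, cn v = -0.5935104423904507, dn v = 0.8310494429770568
m = k² = 0.477590184241
D = 1 − m·sn²u·sn²v = 0.9854177684008334
dn(u+v) = (dn u·dn v − m·sn u·sn v·cn u·cn v)/D = 0.8699903064061539/0.9854177684008334 = 0.8828644401429876

dn(u+v)=0.882864440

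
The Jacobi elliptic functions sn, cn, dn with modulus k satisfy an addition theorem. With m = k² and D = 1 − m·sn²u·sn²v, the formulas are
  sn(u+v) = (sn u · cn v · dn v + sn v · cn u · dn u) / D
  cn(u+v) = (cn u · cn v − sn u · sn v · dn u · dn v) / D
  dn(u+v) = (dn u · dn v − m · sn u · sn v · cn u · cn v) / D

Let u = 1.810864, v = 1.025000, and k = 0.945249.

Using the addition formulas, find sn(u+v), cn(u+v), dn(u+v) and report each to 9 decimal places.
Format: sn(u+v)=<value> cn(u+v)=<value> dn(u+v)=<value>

sn(u+v)=0.995496251 cn(u+v)=-0.094800917 dn(u+v)=0.338429261

sn u = 0.9662743783697082, cn u = 0.2575147096890466, dn u = 0.4071307459052297
sn v = 0.7813507498101632, cn v = 0.6240921452566887, dn v = 0.6741756862560312
m = k² = 0.893495672001
D = 1 − m·sn²u·sn²v = 0.490686195335057
sn(u+v) = (sn u·cn v·dn v + sn v·cn u·dn u)/D = 0.4884762679616573/0.490686195335057 = 0.9954962511796553
cn(u+v) = (cn u·cn v − sn u·sn v·dn u·dn v)/D = -0.04651750133707608/0.490686195335057 = -0.09480091712242358
dn(u+v) = (dn u·dn v − m·sn u·sn v·cn u·cn v)/D = 0.1660625664771055/0.490686195335057 = 0.3384292610141852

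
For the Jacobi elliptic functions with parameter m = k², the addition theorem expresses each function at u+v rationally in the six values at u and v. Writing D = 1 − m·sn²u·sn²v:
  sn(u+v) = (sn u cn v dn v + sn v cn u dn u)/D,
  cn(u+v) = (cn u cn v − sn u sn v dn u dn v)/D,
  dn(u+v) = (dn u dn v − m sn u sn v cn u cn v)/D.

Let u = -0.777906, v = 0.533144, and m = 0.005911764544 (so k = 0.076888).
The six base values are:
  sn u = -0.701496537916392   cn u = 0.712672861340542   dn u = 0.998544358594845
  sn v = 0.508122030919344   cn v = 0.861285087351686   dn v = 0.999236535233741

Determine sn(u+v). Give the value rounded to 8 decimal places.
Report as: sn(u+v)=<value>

m = k² = 0.005911764544
D = 1 − m·sn²u·sn²v = 0.9992488887911628
sn(u+v) = (sn u·cn v·dn v + sn v·cn u·dn u)/D = -0.2421295724395982/0.9992488887911628 = -0.242311575379897

sn(u+v)=-0.24231158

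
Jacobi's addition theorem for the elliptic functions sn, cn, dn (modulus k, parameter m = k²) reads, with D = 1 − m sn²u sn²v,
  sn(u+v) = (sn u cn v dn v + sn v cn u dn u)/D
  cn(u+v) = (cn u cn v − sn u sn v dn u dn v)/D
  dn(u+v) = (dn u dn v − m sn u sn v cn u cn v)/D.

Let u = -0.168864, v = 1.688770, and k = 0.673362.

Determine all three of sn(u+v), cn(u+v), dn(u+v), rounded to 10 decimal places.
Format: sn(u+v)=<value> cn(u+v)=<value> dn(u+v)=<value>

sn(u+v)=0.9757395535 cn(u+v)=0.2189345193 dn(u+v)=0.7538679711

sn u = -0.1677061665155523, cn u = 0.9858370259392056, dn u = 0.9936032919498288
sn v = 0.9955335912885063, cn v = 0.09440799021380197, dn v = 0.7420410080356126
m = k² = 0.453416383044
D = 1 − m·sn²u·sn²v = 0.9873611631147576
sn(u+v) = (sn u·cn v·dn v + sn v·cn u·dn u)/D = 0.9634073404399281/0.9873611631147576 = 0.9757395534990823
cn(u+v) = (cn u·cn v − sn u·sn v·dn u·dn v)/D = 0.2161674416136515/0.9873611631147576 = 0.218934519291526
dn(u+v) = (dn u·dn v − m·sn u·sn v·cn u·cn v)/D = 0.7443399567576531/0.9873611631147576 = 0.7538679710771053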